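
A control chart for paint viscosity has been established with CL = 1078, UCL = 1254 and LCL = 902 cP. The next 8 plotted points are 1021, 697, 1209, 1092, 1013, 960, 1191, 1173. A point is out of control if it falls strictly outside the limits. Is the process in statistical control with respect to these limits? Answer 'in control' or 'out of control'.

out of control

Compare each point to [902, 1254]: sample 2 = 697 < LCL.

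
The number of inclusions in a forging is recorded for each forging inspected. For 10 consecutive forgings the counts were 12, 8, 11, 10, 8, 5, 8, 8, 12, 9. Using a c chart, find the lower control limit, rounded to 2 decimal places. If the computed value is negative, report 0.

0.05

c̄ = (12 + 8 + 11 + 10 + 8 + 5 + 8 + 8 + 12 + 9) / 10 = 91 / 10 = 9.1000
LCL = c̄ − 3√c̄ = 9.1000 − 3 × 3.0166 = 0.0501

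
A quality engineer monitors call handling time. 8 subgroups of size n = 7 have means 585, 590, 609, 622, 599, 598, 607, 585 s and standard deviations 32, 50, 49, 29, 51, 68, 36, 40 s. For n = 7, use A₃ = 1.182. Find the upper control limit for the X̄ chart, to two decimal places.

X̄̄ = (585 + 590 + 609 + 622 + 599 + 598 + 607 + 585) / 8 = 599.3750
s̄ = (32 + 50 + 49 + 29 + 51 + 68 + 36 + 40) / 8 = 44.3750
UCL = X̄̄ + A₃·s̄ = 599.3750 + 1.182 × 44.3750 = 651.8262

651.83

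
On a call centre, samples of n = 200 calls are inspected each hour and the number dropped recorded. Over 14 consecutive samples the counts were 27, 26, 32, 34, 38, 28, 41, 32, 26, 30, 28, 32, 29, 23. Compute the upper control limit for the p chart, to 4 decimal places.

0.2283

p̄ = Σdᵢ / (k·n) = 426 / (14 × 200) = 0.15214
UCL = p̄ + 3·√(p̄(1−p̄)/n) = 0.15214 + 3 × √(0.15214×0.84786/200) = 0.15214 + 3 × 0.02540 = 0.22833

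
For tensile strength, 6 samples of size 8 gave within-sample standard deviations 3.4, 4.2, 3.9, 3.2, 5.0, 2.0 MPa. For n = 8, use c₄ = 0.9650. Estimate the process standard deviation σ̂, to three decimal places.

3.748

s̄ = (3.4 + 4.2 + 3.9 + 3.2 + 5.0 + 2.0) / 6 = 3.6167
σ̂ = s̄ / c₄ = 3.6167 / 0.9650 = 3.7478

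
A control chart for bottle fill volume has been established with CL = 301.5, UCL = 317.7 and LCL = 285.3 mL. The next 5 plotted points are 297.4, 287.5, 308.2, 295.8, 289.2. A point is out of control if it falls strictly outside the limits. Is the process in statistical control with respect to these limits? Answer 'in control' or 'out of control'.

in control

All 5 points lie within [285.3, 317.7].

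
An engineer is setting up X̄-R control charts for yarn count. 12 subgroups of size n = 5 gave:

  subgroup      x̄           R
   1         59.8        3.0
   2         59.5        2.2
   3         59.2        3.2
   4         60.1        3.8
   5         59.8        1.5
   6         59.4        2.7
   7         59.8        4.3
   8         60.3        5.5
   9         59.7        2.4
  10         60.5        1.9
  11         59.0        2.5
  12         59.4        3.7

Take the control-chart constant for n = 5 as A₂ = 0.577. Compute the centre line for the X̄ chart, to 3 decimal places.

59.708

X̄̄ = (59.8 + 59.5 + 59.2 + 60.1 + 59.8 + 59.4 + 59.8 + 60.3 + 59.7 + 60.5 + 59.0 + 59.4) / 12 = 716.5000 / 12 = 59.7083
CL = X̄̄ = 59.7083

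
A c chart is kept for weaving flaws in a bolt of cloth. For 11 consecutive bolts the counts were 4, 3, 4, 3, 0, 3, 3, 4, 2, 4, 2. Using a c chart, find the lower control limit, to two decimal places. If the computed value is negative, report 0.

0.00

c̄ = (4 + 3 + 4 + 3 + 0 + 3 + 3 + 4 + 2 + 4 + 2) / 11 = 32 / 11 = 2.9091
LCL = c̄ − 3√c̄ = 2.9091 − 3 × 1.7056 = -2.2077 → 0 (cannot be negative)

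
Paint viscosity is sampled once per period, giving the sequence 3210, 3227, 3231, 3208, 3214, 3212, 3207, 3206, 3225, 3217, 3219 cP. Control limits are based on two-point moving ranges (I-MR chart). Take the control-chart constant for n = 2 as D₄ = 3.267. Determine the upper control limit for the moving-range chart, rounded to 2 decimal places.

28.42

Moving ranges: 17, 4, 23, 6, 2, 5, 1, 19, 8, 2; M̄R̄ = 87.0000 / 10 = 8.7000
UCL_MR = D₄·M̄R̄ = 3.267 × 8.7000 = 28.4229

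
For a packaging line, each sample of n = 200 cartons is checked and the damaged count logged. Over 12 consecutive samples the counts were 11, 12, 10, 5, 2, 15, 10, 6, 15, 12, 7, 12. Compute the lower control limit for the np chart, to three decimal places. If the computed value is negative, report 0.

p̄ = Σdᵢ / (k·n) = 117 / (12 × 200) = 0.04875
LCL = np̄ − 3·√(np̄(1−p̄)) = 9.7500 − 3 × 3.0454 = 0.6137

0.614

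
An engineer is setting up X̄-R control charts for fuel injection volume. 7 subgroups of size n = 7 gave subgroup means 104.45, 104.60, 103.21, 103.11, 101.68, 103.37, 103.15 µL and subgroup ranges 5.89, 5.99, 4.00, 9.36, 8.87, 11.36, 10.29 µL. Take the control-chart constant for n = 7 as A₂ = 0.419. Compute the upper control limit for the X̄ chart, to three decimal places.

X̄̄ = (104.45 + 104.60 + 103.21 + 103.11 + 101.68 + 103.37 + 103.15) / 7 = 723.5700 / 7 = 103.3671
R̄ = (5.89 + 5.99 + 4.00 + 9.36 + 8.87 + 11.36 + 10.29) / 7 = 55.7600 / 7 = 7.9657
UCL = X̄̄ + A₂·R̄ = 103.3671 + 0.419 × 7.9657 = 106.7048

106.705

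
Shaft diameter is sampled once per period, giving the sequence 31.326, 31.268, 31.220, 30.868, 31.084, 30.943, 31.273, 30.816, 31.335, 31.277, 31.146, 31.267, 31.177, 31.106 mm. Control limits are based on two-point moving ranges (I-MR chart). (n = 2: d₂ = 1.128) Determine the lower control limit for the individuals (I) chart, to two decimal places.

30.62

X̄ = (31.326 + 31.268 + 31.220 + 30.868 + 31.084 + 30.943 + 31.273 + 30.816 + 31.335 + 31.277 + 31.146 + 31.267 + 31.177 + 31.106) / 14 = 31.1504
Moving ranges: 0.058, 0.048, 0.352, 0.216, 0.141, 0.330, 0.457, 0.519, 0.058, 0.131, 0.121, 0.090, 0.071; M̄R̄ = 2.5920 / 13 = 0.1994
LCL = X̄ − 3·M̄R̄/d₂ = 31.1504 − 3 × 0.1994 / 1.128 = 30.6202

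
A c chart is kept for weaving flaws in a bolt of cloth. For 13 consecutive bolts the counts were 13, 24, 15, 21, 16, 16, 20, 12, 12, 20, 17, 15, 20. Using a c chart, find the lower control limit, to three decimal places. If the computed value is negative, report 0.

4.631

c̄ = (13 + 24 + 15 + 21 + 16 + 16 + 20 + 12 + 12 + 20 + 17 + 15 + 20) / 13 = 221 / 13 = 17.0000
LCL = c̄ − 3√c̄ = 17.0000 − 3 × 4.1231 = 4.6307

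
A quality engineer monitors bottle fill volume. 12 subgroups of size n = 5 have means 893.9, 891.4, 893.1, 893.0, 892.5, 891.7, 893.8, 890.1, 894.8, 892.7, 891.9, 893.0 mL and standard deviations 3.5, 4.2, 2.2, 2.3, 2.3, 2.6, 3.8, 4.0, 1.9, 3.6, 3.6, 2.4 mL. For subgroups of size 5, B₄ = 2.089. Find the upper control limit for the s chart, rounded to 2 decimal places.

6.34

s̄ = (3.5 + 4.2 + 2.2 + 2.3 + 2.3 + 2.6 + 3.8 + 4.0 + 1.9 + 3.6 + 3.6 + 2.4) / 12 = 3.0333
UCL_s = B₄·s̄ = 2.089 × 3.0333 = 6.3366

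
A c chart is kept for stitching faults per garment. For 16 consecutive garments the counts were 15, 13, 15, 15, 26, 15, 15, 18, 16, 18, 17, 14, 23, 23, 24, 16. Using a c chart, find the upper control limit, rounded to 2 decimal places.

c̄ = (15 + 13 + 15 + 15 + 26 + 15 + 15 + 18 + 16 + 18 + 17 + 14 + 23 + 23 + 24 + 16) / 16 = 283 / 16 = 17.6875
UCL = c̄ + 3√c̄ = 17.6875 + 3 × √17.6875 = 17.6875 + 3 × 4.2057 = 30.3045

30.30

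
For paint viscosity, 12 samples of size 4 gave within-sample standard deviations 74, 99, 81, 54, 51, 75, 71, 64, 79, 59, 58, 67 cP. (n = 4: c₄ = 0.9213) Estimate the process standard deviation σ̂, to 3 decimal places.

s̄ = (74 + 99 + 81 + 54 + 51 + 75 + 71 + 64 + 79 + 59 + 58 + 67) / 12 = 69.3333
σ̂ = s̄ / c₄ = 69.3333 / 0.9213 = 75.2560

75.256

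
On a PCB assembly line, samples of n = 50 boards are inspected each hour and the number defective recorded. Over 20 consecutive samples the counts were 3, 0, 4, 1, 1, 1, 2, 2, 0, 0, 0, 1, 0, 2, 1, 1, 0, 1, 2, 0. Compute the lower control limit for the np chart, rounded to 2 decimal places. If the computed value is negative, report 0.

p̄ = Σdᵢ / (k·n) = 22 / (20 × 50) = 0.02200
LCL = np̄ − 3·√(np̄(1−p̄)) = 1.1000 − 3 × 1.0372 = -2.0116 → 0 (negative, so LCL = 0)

0.00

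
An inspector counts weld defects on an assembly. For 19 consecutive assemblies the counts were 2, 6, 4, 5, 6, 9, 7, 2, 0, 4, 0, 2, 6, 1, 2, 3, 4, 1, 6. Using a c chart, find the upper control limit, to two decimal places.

9.44

c̄ = (2 + 6 + 4 + 5 + 6 + 9 + 7 + 2 + 0 + 4 + 0 + 2 + 6 + 1 + 2 + 3 + 4 + 1 + 6) / 19 = 70 / 19 = 3.6842
UCL = c̄ + 3√c̄ = 3.6842 + 3 × √3.6842 = 3.6842 + 3 × 1.9194 = 9.4425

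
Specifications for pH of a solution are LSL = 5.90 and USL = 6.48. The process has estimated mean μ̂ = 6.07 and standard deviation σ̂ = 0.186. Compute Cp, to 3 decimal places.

0.520

Cp = (USL − LSL) / (6σ̂) = (6.48 − 5.90) / (6 × 0.186) = 0.5800 / 1.1160 = 0.5197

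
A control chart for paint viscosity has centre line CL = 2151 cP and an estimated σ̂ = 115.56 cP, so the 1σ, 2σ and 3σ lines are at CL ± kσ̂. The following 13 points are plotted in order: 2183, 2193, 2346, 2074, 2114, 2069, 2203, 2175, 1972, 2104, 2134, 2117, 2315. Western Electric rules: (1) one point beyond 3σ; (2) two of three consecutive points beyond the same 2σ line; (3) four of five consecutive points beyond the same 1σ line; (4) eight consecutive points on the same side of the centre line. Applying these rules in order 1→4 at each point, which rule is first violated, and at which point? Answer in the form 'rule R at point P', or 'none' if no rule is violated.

Zone of each point (C = within 1σ̂, B = 1σ̂–2σ̂, A = 2σ̂–3σ̂, * = beyond 3σ̂; sign = side of CL): 1:+C, 2:+C, 3:+B, 4:-C, 5:-C, 6:-C, 7:+C, 8:+C, 9:-B, 10:-C, 11:-C, 12:-C, 13:+B
No rule fires across all 13 points.

none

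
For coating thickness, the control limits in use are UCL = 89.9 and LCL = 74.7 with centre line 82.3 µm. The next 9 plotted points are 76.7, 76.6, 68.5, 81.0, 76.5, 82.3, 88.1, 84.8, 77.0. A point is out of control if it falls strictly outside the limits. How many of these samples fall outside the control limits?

Compare each point to [74.7, 89.9]: sample 3 = 68.5 < LCL.

1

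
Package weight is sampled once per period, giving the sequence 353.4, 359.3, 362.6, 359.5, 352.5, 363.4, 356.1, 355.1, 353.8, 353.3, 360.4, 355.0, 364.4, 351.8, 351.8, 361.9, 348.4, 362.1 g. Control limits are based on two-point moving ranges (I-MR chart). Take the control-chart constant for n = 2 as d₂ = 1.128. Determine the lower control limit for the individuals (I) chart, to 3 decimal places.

X̄ = (353.4 + 359.3 + 362.6 + 359.5 + 352.5 + 363.4 + 356.1 + 355.1 + 353.8 + 353.3 + 360.4 + 355.0 + 364.4 + 351.8 + 351.8 + 361.9 + 348.4 + 362.1) / 18 = 356.9333
Moving ranges: 5.9, 3.3, 3.1, 7.0, 10.9, 7.3, 1.0, 1.3, 0.5, 7.1, 5.4, 9.4, 12.6, 0.0, 10.1, 13.5, 13.7; M̄R̄ = 112.1000 / 17 = 6.5941
LCL = X̄ − 3·M̄R̄/d₂ = 356.9333 − 3 × 6.5941 / 1.128 = 339.3958

339.396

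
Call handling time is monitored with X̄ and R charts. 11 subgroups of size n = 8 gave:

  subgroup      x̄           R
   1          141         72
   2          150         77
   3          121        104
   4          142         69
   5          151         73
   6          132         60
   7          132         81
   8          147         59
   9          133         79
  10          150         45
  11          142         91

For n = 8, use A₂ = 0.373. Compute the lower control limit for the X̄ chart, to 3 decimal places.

112.625

X̄̄ = (141 + 150 + 121 + 142 + 151 + 132 + 132 + 147 + 133 + 150 + 142) / 11 = 1541.0000 / 11 = 140.0909
R̄ = (72 + 77 + 104 + 69 + 73 + 60 + 81 + 59 + 79 + 45 + 91) / 11 = 810.0000 / 11 = 73.6364
LCL = X̄̄ − A₂·R̄ = 140.0909 − 0.373 × 73.6364 = 112.6245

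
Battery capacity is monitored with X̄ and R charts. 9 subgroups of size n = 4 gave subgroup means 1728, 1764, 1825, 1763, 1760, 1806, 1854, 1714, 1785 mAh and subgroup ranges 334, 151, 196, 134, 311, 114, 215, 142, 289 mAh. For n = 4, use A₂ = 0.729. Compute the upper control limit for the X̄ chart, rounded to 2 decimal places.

1930.43

X̄̄ = (1728 + 1764 + 1825 + 1763 + 1760 + 1806 + 1854 + 1714 + 1785) / 9 = 15999.0000 / 9 = 1777.6667
R̄ = (334 + 151 + 196 + 134 + 311 + 114 + 215 + 142 + 289) / 9 = 1886.0000 / 9 = 209.5556
UCL = X̄̄ + A₂·R̄ = 1777.6667 + 0.729 × 209.5556 = 1930.4327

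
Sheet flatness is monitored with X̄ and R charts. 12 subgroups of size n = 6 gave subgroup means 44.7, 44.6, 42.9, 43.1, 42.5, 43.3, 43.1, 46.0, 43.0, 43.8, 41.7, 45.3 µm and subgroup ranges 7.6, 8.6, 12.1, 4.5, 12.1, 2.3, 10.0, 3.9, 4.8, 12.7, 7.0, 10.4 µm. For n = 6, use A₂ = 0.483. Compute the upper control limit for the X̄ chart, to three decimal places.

47.531

X̄̄ = (44.7 + 44.6 + 42.9 + 43.1 + 42.5 + 43.3 + 43.1 + 46.0 + 43.0 + 43.8 + 41.7 + 45.3) / 12 = 524.0000 / 12 = 43.6667
R̄ = (7.6 + 8.6 + 12.1 + 4.5 + 12.1 + 2.3 + 10.0 + 3.9 + 4.8 + 12.7 + 7.0 + 10.4) / 12 = 96.0000 / 12 = 8.0000
UCL = X̄̄ + A₂·R̄ = 43.6667 + 0.483 × 8.0000 = 47.5307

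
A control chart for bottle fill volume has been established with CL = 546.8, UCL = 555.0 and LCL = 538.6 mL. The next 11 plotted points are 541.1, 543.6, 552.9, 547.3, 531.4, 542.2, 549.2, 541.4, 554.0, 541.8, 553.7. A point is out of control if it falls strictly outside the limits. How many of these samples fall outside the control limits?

1

Compare each point to [538.6, 555.0]: sample 5 = 531.4 < LCL.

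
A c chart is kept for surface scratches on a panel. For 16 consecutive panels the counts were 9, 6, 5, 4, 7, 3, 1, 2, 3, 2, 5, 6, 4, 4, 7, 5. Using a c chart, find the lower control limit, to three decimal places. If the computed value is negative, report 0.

0.000

c̄ = (9 + 6 + 5 + 4 + 7 + 3 + 1 + 2 + 3 + 2 + 5 + 6 + 4 + 4 + 7 + 5) / 16 = 73 / 16 = 4.5625
LCL = c̄ − 3√c̄ = 4.5625 − 3 × 2.1360 = -1.8455 → 0 (cannot be negative)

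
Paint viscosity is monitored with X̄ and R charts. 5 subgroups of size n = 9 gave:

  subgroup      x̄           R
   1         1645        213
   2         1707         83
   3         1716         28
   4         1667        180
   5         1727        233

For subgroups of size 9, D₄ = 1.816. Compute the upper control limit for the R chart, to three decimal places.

R̄ = (213 + 83 + 28 + 180 + 233) / 5 = 737.0000 / 5 = 147.4000
UCL_R = D₄·R̄ = 1.816 × 147.4000 = 267.6784

267.678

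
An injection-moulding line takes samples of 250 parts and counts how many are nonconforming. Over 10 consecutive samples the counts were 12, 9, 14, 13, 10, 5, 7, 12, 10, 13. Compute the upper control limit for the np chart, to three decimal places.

p̄ = Σdᵢ / (k·n) = 105 / (10 × 250) = 0.04200
UCL = np̄ + 3·√(np̄(1−p̄)) = 10.5000 + 3 × √(10.5000×0.95800) = 10.5000 + 3 × 3.1716 = 20.0148

20.015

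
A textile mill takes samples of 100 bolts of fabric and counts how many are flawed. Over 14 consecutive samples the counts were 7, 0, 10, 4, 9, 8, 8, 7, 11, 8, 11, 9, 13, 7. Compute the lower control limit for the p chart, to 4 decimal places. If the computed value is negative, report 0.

0.0000

p̄ = Σdᵢ / (k·n) = 112 / (14 × 100) = 0.08000
LCL = p̄ − 3·√(p̄(1−p̄)/n) = 0.08000 − 3 × 0.02713 = -0.00139 → 0 (negative, so LCL = 0)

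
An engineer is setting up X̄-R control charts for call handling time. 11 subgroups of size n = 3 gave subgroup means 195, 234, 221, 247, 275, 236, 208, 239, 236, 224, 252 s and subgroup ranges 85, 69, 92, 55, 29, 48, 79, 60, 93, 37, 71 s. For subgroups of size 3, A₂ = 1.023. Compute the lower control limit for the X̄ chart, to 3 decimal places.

X̄̄ = (195 + 234 + 221 + 247 + 275 + 236 + 208 + 239 + 236 + 224 + 252) / 11 = 2567.0000 / 11 = 233.3636
R̄ = (85 + 69 + 92 + 55 + 29 + 48 + 79 + 60 + 93 + 37 + 71) / 11 = 718.0000 / 11 = 65.2727
LCL = X̄̄ − A₂·R̄ = 233.3636 − 1.023 × 65.2727 = 166.5896

166.590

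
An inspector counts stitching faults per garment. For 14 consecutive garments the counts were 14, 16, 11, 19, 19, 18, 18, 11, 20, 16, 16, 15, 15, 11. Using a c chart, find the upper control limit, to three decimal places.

27.508

c̄ = (14 + 16 + 11 + 19 + 19 + 18 + 18 + 11 + 20 + 16 + 16 + 15 + 15 + 11) / 14 = 219 / 14 = 15.6429
UCL = c̄ + 3√c̄ = 15.6429 + 3 × √15.6429 = 15.6429 + 3 × 3.9551 = 27.5082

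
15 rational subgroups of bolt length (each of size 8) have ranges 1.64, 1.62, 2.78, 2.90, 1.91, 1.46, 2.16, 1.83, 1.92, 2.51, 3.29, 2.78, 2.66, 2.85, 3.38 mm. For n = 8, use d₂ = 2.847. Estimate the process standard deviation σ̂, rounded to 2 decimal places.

R̄ = (1.64 + 1.62 + 2.78 + 2.90 + 1.91 + 1.46 + 2.16 + 1.83 + 1.92 + 2.51 + 3.29 + 2.78 + 2.66 + 2.85 + 3.38) / 15 = 2.3793
σ̂ = R̄ / d₂ = 2.3793 / 2.847 = 0.8357

0.84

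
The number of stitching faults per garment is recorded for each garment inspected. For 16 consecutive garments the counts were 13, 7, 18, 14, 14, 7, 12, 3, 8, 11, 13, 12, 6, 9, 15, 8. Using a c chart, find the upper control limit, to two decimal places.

c̄ = (13 + 7 + 18 + 14 + 14 + 7 + 12 + 3 + 8 + 11 + 13 + 12 + 6 + 9 + 15 + 8) / 16 = 170 / 16 = 10.6250
UCL = c̄ + 3√c̄ = 10.6250 + 3 × √10.6250 = 10.6250 + 3 × 3.2596 = 20.4038

20.40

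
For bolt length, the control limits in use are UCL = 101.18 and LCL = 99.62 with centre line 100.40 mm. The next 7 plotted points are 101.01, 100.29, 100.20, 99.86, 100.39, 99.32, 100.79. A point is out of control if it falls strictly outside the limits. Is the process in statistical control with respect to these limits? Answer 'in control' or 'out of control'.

Compare each point to [99.62, 101.18]: sample 6 = 99.32 < LCL.

out of control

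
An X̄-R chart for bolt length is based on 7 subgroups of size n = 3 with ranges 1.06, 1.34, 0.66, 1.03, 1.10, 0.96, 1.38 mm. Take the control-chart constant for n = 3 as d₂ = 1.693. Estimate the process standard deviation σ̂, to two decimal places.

0.64

R̄ = (1.06 + 1.34 + 0.66 + 1.03 + 1.10 + 0.96 + 1.38) / 7 = 1.0757
σ̂ = R̄ / d₂ = 1.0757 / 1.693 = 0.6354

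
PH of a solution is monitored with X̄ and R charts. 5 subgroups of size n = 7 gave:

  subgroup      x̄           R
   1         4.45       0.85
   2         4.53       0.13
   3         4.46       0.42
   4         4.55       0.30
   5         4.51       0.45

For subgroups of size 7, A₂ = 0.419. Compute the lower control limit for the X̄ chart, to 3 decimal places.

X̄̄ = (4.45 + 4.53 + 4.46 + 4.55 + 4.51) / 5 = 22.5000 / 5 = 4.5000
R̄ = (0.85 + 0.13 + 0.42 + 0.30 + 0.45) / 5 = 2.1500 / 5 = 0.4300
LCL = X̄̄ − A₂·R̄ = 4.5000 − 0.419 × 0.4300 = 4.3198

4.320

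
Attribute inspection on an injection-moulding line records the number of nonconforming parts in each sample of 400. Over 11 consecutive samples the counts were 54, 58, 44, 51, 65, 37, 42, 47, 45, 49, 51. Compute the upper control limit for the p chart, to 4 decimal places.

p̄ = Σdᵢ / (k·n) = 543 / (11 × 400) = 0.12341
UCL = p̄ + 3·√(p̄(1−p̄)/n) = 0.12341 + 3 × √(0.12341×0.87659/400) = 0.12341 + 3 × 0.01645 = 0.17275

0.1727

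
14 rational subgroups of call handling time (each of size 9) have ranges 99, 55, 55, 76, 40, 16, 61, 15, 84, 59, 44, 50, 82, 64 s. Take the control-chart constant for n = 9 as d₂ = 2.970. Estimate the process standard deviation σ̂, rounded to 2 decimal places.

R̄ = (99 + 55 + 55 + 76 + 40 + 16 + 61 + 15 + 84 + 59 + 44 + 50 + 82 + 64) / 14 = 57.1429
σ̂ = R̄ / d₂ = 57.1429 / 2.970 = 19.2400

19.24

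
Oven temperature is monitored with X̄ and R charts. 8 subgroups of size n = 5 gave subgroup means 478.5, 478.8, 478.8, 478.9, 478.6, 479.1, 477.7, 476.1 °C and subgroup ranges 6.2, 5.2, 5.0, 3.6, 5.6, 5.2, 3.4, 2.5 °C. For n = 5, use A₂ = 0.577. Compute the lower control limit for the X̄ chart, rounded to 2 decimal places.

475.67

X̄̄ = (478.5 + 478.8 + 478.8 + 478.9 + 478.6 + 479.1 + 477.7 + 476.1) / 8 = 3826.5000 / 8 = 478.3125
R̄ = (6.2 + 5.2 + 5.0 + 3.6 + 5.6 + 5.2 + 3.4 + 2.5) / 8 = 36.7000 / 8 = 4.5875
LCL = X̄̄ − A₂·R̄ = 478.3125 − 0.577 × 4.5875 = 475.6655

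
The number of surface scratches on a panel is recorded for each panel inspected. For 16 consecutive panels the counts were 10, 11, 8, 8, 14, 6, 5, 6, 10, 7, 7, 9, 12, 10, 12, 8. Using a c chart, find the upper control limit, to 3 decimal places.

c̄ = (10 + 11 + 8 + 8 + 14 + 6 + 5 + 6 + 10 + 7 + 7 + 9 + 12 + 10 + 12 + 8) / 16 = 143 / 16 = 8.9375
UCL = c̄ + 3√c̄ = 8.9375 + 3 × √8.9375 = 8.9375 + 3 × 2.9896 = 17.9062

17.906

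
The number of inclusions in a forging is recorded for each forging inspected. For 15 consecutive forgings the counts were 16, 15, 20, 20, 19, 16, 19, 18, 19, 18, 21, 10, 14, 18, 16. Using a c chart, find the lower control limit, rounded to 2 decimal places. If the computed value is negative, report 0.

c̄ = (16 + 15 + 20 + 20 + 19 + 16 + 19 + 18 + 19 + 18 + 21 + 10 + 14 + 18 + 16) / 15 = 259 / 15 = 17.2667
LCL = c̄ − 3√c̄ = 17.2667 − 3 × 4.1553 = 4.8007

4.80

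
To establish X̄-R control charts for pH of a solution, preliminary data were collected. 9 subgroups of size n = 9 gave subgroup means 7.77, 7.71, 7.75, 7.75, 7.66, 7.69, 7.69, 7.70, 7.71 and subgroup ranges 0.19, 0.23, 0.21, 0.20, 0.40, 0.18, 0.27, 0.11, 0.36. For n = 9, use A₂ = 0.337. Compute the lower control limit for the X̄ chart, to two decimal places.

X̄̄ = (7.77 + 7.71 + 7.75 + 7.75 + 7.66 + 7.69 + 7.69 + 7.70 + 7.71) / 9 = 69.4300 / 9 = 7.7144
R̄ = (0.19 + 0.23 + 0.21 + 0.20 + 0.40 + 0.18 + 0.27 + 0.11 + 0.36) / 9 = 2.1500 / 9 = 0.2389
LCL = X̄̄ − A₂·R̄ = 7.7144 − 0.337 × 0.2389 = 7.6339

7.63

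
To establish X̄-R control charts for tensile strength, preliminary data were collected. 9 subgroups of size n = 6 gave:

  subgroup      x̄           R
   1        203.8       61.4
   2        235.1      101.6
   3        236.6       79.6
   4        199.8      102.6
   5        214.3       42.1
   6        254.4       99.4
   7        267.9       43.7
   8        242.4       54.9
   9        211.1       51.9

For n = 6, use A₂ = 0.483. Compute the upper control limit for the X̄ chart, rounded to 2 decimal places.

263.69

X̄̄ = (203.8 + 235.1 + 236.6 + 199.8 + 214.3 + 254.4 + 267.9 + 242.4 + 211.1) / 9 = 2065.4000 / 9 = 229.4889
R̄ = (61.4 + 101.6 + 79.6 + 102.6 + 42.1 + 99.4 + 43.7 + 54.9 + 51.9) / 9 = 637.2000 / 9 = 70.8000
UCL = X̄̄ + A₂·R̄ = 229.4889 + 0.483 × 70.8000 = 263.6853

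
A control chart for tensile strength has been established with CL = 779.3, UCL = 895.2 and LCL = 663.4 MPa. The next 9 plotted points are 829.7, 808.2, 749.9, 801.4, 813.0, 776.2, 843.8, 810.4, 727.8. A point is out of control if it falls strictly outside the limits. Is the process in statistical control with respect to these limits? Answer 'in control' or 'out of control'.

All 9 points lie within [663.4, 895.2].

in control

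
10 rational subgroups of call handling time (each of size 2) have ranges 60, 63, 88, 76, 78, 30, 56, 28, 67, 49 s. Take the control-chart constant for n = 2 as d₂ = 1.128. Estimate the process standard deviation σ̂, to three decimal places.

52.748

R̄ = (60 + 63 + 88 + 76 + 78 + 30 + 56 + 28 + 67 + 49) / 10 = 59.5000
σ̂ = R̄ / d₂ = 59.5000 / 1.128 = 52.7482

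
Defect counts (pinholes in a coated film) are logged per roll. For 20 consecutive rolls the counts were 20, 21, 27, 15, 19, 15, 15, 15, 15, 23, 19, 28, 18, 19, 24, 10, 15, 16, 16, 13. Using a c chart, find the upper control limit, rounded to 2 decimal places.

c̄ = (20 + 21 + 27 + 15 + 19 + 15 + 15 + 15 + 15 + 23 + 19 + 28 + 18 + 19 + 24 + 10 + 15 + 16 + 16 + 13) / 20 = 363 / 20 = 18.1500
UCL = c̄ + 3√c̄ = 18.1500 + 3 × √18.1500 = 18.1500 + 3 × 4.2603 = 30.9308

30.93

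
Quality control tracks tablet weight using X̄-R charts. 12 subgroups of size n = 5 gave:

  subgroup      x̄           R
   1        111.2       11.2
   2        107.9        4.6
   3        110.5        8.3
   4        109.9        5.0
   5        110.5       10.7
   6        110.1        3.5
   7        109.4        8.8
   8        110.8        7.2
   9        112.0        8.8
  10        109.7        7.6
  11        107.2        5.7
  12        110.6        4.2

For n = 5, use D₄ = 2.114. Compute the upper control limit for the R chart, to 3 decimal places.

R̄ = (11.2 + 4.6 + 8.3 + 5.0 + 10.7 + 3.5 + 8.8 + 7.2 + 8.8 + 7.6 + 5.7 + 4.2) / 12 = 85.6000 / 12 = 7.1333
UCL_R = D₄·R̄ = 2.114 × 7.1333 = 15.0799

15.080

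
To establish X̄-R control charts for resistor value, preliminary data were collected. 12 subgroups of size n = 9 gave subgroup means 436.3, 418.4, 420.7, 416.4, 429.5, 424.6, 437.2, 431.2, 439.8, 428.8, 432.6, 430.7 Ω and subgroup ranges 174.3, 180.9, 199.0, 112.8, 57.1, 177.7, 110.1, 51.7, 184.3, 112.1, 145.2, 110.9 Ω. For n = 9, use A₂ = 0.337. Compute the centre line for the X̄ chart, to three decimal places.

X̄̄ = (436.3 + 418.4 + 420.7 + 416.4 + 429.5 + 424.6 + 437.2 + 431.2 + 439.8 + 428.8 + 432.6 + 430.7) / 12 = 5146.2000 / 12 = 428.8500
CL = X̄̄ = 428.8500

428.850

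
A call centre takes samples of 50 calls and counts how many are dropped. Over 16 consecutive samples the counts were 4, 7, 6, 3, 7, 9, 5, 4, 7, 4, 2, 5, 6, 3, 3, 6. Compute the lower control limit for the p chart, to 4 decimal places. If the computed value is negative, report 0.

0.0000

p̄ = Σdᵢ / (k·n) = 81 / (16 × 50) = 0.10125
LCL = p̄ − 3·√(p̄(1−p̄)/n) = 0.10125 − 3 × 0.04266 = -0.02673 → 0 (negative, so LCL = 0)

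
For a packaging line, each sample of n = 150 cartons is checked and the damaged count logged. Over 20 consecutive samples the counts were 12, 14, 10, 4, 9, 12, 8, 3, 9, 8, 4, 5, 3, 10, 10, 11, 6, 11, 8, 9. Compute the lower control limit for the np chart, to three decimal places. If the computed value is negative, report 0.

0.000

p̄ = Σdᵢ / (k·n) = 166 / (20 × 150) = 0.05533
LCL = np̄ − 3·√(np̄(1−p̄)) = 8.3000 − 3 × 2.8001 = -0.1004 → 0 (negative, so LCL = 0)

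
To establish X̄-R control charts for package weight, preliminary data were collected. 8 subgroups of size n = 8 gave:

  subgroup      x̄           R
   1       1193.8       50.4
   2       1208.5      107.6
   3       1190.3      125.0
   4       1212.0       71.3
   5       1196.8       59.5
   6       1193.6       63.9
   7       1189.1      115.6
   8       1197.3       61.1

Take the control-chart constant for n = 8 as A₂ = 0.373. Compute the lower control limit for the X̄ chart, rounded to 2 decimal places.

1167.16

X̄̄ = (1193.8 + 1208.5 + 1190.3 + 1212.0 + 1196.8 + 1193.6 + 1189.1 + 1197.3) / 8 = 9581.4000 / 8 = 1197.6750
R̄ = (50.4 + 107.6 + 125.0 + 71.3 + 59.5 + 63.9 + 115.6 + 61.1) / 8 = 654.4000 / 8 = 81.8000
LCL = X̄̄ − A₂·R̄ = 1197.6750 − 0.373 × 81.8000 = 1167.1636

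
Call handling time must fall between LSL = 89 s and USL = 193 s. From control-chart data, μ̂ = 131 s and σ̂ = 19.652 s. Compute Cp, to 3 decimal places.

Cp = (USL − LSL) / (6σ̂) = (193 − 89) / (6 × 19.652) = 104.0000 / 117.9120 = 0.8820

0.882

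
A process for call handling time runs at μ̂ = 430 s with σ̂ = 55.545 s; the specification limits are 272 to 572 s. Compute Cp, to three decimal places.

0.900

Cp = (USL − LSL) / (6σ̂) = (572 − 272) / (6 × 55.545) = 300.0000 / 333.2700 = 0.9002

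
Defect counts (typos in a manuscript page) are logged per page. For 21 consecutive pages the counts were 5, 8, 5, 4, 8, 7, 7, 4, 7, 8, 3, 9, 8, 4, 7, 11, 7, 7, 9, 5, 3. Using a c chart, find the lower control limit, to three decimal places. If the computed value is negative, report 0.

c̄ = (5 + 8 + 5 + 4 + 8 + 7 + 7 + 4 + 7 + 8 + 3 + 9 + 8 + 4 + 7 + 11 + 7 + 7 + 9 + 5 + 3) / 21 = 136 / 21 = 6.4762
LCL = c̄ − 3√c̄ = 6.4762 − 3 × 2.5448 = -1.1583 → 0 (cannot be negative)

0.000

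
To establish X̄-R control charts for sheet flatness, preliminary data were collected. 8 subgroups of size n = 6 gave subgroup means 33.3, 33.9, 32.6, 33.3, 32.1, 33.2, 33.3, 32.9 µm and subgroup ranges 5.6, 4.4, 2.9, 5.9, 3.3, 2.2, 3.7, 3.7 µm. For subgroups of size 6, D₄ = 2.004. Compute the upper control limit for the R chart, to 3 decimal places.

7.941

R̄ = (5.6 + 4.4 + 2.9 + 5.9 + 3.3 + 2.2 + 3.7 + 3.7) / 8 = 31.7000 / 8 = 3.9625
UCL_R = D₄·R̄ = 2.004 × 3.9625 = 7.9409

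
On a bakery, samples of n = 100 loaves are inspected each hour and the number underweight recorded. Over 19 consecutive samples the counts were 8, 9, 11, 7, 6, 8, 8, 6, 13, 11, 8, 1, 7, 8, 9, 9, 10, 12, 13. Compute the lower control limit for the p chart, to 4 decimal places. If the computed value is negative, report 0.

p̄ = Σdᵢ / (k·n) = 164 / (19 × 100) = 0.08632
LCL = p̄ − 3·√(p̄(1−p̄)/n) = 0.08632 − 3 × 0.02808 = 0.00207

0.0021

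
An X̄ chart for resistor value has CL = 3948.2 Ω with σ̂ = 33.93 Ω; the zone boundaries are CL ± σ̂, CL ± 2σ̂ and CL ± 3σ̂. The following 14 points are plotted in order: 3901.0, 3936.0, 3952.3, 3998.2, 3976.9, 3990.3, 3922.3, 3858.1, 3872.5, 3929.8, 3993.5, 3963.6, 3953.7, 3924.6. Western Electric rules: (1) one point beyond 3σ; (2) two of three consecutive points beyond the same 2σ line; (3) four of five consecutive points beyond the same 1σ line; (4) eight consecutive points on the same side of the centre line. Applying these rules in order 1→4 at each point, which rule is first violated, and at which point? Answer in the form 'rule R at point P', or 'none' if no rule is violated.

Zone of each point (C = within 1σ̂, B = 1σ̂–2σ̂, A = 2σ̂–3σ̂, * = beyond 3σ̂; sign = side of CL): 1:-B, 2:-C, 3:+C, 4:+B, 5:+C, 6:+B, 7:-C, 8:-A, 9:-A, 10:-C, 11:+B, 12:+C, 13:+C, 14:-C
Rule 2 (two of three consecutive points beyond the same 2σ limit) is satisfied at point 9.

rule 2 at point 9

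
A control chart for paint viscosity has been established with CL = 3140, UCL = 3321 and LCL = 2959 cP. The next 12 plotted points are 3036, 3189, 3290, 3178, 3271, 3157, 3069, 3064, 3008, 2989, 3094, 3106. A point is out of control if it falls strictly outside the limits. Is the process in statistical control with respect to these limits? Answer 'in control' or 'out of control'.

in control

All 12 points lie within [2959, 3321].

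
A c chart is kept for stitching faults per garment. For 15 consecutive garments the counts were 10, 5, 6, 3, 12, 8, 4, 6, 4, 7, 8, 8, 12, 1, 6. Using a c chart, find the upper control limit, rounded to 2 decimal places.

14.41

c̄ = (10 + 5 + 6 + 3 + 12 + 8 + 4 + 6 + 4 + 7 + 8 + 8 + 12 + 1 + 6) / 15 = 100 / 15 = 6.6667
UCL = c̄ + 3√c̄ = 6.6667 + 3 × √6.6667 = 6.6667 + 3 × 2.5820 = 14.4126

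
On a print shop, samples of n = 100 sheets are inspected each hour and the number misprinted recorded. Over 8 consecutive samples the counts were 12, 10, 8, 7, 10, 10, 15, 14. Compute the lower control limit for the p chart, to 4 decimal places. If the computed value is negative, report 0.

p̄ = Σdᵢ / (k·n) = 86 / (8 × 100) = 0.10750
LCL = p̄ − 3·√(p̄(1−p̄)/n) = 0.10750 − 3 × 0.03097 = 0.01458

0.0146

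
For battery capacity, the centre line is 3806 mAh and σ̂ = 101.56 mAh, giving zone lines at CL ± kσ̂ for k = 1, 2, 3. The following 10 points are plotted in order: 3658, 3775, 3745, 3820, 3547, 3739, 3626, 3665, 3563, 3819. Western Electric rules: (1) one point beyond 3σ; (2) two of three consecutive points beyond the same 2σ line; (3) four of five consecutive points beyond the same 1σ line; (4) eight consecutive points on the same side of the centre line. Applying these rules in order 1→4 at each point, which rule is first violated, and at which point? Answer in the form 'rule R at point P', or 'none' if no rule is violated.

rule 3 at point 9

Zone of each point (C = within 1σ̂, B = 1σ̂–2σ̂, A = 2σ̂–3σ̂, * = beyond 3σ̂; sign = side of CL): 1:-B, 2:-C, 3:-C, 4:+C, 5:-A, 6:-C, 7:-B, 8:-B, 9:-A, 10:+C
Rule 3 (four of five consecutive points beyond the same 1σ limit) is satisfied at point 9.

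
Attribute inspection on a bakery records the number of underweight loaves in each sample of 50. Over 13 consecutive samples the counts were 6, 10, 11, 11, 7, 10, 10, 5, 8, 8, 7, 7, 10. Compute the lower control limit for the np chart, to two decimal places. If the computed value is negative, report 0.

p̄ = Σdᵢ / (k·n) = 110 / (13 × 50) = 0.16923
LCL = np̄ − 3·√(np̄(1−p̄)) = 8.4615 − 3 × 2.6513 = 0.5075

0.51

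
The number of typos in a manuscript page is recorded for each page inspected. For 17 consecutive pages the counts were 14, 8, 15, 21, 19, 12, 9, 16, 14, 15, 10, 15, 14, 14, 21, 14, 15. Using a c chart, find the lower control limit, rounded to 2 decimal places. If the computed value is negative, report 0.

c̄ = (14 + 8 + 15 + 21 + 19 + 12 + 9 + 16 + 14 + 15 + 10 + 15 + 14 + 14 + 21 + 14 + 15) / 17 = 246 / 17 = 14.4706
LCL = c̄ − 3√c̄ = 14.4706 − 3 × 3.8040 = 3.0585

3.06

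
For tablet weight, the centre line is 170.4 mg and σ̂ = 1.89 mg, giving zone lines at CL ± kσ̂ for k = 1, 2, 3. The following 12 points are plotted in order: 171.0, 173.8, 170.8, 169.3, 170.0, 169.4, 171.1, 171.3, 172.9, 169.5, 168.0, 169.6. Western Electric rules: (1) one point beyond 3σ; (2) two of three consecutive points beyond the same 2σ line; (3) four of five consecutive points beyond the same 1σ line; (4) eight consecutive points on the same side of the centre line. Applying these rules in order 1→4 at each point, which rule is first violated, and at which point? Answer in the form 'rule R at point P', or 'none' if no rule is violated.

none

Zone of each point (C = within 1σ̂, B = 1σ̂–2σ̂, A = 2σ̂–3σ̂, * = beyond 3σ̂; sign = side of CL): 1:+C, 2:+B, 3:+C, 4:-C, 5:-C, 6:-C, 7:+C, 8:+C, 9:+B, 10:-C, 11:-B, 12:-C
No rule fires across all 12 points.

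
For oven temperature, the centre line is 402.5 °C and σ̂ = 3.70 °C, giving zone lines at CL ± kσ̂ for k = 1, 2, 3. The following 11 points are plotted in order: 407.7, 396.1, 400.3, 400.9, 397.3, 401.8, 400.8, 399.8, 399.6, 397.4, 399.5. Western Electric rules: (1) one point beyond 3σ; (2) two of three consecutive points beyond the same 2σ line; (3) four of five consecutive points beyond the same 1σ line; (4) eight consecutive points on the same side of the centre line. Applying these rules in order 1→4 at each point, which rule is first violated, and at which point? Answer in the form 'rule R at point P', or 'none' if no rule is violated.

Zone of each point (C = within 1σ̂, B = 1σ̂–2σ̂, A = 2σ̂–3σ̂, * = beyond 3σ̂; sign = side of CL): 1:+B, 2:-B, 3:-C, 4:-C, 5:-B, 6:-C, 7:-C, 8:-C, 9:-C, 10:-B, 11:-C
Rule 4 (eight consecutive points on the same side of the centre line) is satisfied at point 9.

rule 4 at point 9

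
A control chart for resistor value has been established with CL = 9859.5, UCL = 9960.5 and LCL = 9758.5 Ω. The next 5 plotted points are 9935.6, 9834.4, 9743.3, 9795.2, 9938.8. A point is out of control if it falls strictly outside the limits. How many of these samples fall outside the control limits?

Compare each point to [9758.5, 9960.5]: sample 3 = 9743.3 < LCL.

1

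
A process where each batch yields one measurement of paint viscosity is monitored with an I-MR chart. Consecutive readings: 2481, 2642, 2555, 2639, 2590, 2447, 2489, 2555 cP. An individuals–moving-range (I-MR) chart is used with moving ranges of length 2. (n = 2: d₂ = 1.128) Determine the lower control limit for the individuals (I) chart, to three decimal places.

X̄ = (2481 + 2642 + 2555 + 2639 + 2590 + 2447 + 2489 + 2555) / 8 = 2549.7500
Moving ranges: 161, 87, 84, 49, 143, 42, 66; M̄R̄ = 632.0000 / 7 = 90.2857
LCL = X̄ − 3·M̄R̄/d₂ = 2549.7500 − 3 × 90.2857 / 1.128 = 2309.6284

2309.628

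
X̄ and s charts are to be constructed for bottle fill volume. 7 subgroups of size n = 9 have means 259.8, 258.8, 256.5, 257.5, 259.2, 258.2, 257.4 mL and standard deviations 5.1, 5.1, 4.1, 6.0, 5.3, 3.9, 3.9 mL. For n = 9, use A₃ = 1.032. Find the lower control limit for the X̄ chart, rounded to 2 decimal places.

253.28

X̄̄ = (259.8 + 258.8 + 256.5 + 257.5 + 259.2 + 258.2 + 257.4) / 7 = 258.2000
s̄ = (5.1 + 5.1 + 4.1 + 6.0 + 5.3 + 3.9 + 3.9) / 7 = 4.7714
LCL = X̄̄ − A₃·s̄ = 258.2000 − 1.032 × 4.7714 = 253.2759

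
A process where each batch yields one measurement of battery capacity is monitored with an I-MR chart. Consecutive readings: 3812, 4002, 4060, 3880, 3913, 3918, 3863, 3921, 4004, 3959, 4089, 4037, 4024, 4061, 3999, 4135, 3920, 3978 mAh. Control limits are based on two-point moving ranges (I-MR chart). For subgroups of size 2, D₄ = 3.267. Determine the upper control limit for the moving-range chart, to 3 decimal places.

Moving ranges: 190, 58, 180, 33, 5, 55, 58, 83, 45, 130, 52, 13, 37, 62, 136, 215, 58; M̄R̄ = 1410.0000 / 17 = 82.9412
UCL_MR = D₄·M̄R̄ = 3.267 × 82.9412 = 270.9688

270.969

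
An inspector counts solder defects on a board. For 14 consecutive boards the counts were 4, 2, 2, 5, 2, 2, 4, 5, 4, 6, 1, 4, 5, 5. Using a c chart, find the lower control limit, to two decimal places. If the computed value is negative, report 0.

0.00

c̄ = (4 + 2 + 2 + 5 + 2 + 2 + 4 + 5 + 4 + 6 + 1 + 4 + 5 + 5) / 14 = 51 / 14 = 3.6429
LCL = c̄ − 3√c̄ = 3.6429 − 3 × 1.9086 = -2.0830 → 0 (cannot be negative)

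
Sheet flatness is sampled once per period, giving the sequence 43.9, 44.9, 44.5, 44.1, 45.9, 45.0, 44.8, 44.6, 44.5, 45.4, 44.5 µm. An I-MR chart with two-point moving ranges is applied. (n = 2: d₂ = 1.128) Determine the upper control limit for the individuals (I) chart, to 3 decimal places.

X̄ = (43.9 + 44.9 + 44.5 + 44.1 + 45.9 + 45.0 + 44.8 + 44.6 + 44.5 + 45.4 + 44.5) / 11 = 44.7364
Moving ranges: 1.0, 0.4, 0.4, 1.8, 0.9, 0.2, 0.2, 0.1, 0.9, 0.9; M̄R̄ = 6.8000 / 10 = 0.6800
UCL = X̄ + 3·M̄R̄/d₂ = 44.7364 + 3 × 0.6800 / 1.128 = 46.5449

46.545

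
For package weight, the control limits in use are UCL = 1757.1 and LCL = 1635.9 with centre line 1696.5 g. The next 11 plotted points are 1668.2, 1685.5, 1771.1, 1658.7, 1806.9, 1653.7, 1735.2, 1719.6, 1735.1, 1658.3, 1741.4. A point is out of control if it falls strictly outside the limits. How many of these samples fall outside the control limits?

2

Compare each point to [1635.9, 1757.1]: sample 3 = 1771.1 > UCL; sample 5 = 1806.9 > UCL.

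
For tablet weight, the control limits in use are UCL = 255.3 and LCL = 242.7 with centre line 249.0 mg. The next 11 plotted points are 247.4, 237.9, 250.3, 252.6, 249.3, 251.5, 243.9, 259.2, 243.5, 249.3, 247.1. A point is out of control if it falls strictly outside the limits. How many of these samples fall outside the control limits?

2

Compare each point to [242.7, 255.3]: sample 2 = 237.9 < LCL; sample 8 = 259.2 > UCL.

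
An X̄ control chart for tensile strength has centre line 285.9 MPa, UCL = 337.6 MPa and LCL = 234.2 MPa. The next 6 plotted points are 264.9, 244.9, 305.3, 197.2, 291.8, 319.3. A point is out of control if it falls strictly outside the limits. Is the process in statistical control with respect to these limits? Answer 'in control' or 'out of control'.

out of control

Compare each point to [234.2, 337.6]: sample 4 = 197.2 < LCL.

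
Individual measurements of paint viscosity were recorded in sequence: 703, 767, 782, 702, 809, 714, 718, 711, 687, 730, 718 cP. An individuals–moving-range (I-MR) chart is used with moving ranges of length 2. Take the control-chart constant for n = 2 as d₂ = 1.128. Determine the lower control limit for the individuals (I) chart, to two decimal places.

611.05

X̄ = (703 + 767 + 782 + 702 + 809 + 714 + 718 + 711 + 687 + 730 + 718) / 11 = 731.0000
Moving ranges: 64, 15, 80, 107, 95, 4, 7, 24, 43, 12; M̄R̄ = 451.0000 / 10 = 45.1000
LCL = X̄ − 3·M̄R̄/d₂ = 731.0000 − 3 × 45.1000 / 1.128 = 611.0532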